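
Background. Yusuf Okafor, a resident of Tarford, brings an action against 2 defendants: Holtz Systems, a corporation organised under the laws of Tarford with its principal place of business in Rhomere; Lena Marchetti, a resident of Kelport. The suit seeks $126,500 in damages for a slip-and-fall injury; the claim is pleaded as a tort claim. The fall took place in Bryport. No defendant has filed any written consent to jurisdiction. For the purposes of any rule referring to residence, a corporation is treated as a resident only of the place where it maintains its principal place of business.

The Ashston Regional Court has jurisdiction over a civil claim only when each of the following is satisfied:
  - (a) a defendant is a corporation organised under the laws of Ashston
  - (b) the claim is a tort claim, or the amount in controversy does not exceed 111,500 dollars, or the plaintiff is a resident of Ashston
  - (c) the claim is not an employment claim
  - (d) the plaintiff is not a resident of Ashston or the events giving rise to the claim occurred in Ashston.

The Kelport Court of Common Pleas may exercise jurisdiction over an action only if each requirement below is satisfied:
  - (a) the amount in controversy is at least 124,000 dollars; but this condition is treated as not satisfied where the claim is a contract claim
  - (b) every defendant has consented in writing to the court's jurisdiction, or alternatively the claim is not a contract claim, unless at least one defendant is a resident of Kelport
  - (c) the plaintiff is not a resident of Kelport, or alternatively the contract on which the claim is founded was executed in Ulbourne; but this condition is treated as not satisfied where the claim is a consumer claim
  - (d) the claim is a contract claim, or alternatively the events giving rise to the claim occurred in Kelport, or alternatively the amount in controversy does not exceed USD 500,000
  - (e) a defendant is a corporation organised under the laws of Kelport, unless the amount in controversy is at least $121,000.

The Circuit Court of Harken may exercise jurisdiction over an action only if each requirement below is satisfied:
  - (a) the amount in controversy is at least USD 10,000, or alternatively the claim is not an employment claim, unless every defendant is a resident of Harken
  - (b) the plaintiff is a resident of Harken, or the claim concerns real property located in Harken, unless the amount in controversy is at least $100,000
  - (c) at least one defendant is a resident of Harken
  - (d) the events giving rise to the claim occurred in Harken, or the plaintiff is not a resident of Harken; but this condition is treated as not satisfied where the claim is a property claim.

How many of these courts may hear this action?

The Ashston Regional Court:
  (a) The corporate defendant(s) are organised in Tarford, not Ashston. Not satisfied.
  (b) The claim is a tort claim, so one alternative holds. Met.
  (c) The claim is a tort claim, not an employment claim. Satisfied.
  (d) The plaintiff resides in Tarford, which is not Ashston, which satisfies one of the alternatives. Condition met.
  → No jurisdiction.
The Kelport Court of Common Pleas:
  (a) The amount in controversy is USD 126,500, which meets the USD 124,000 floor. The carve-out does not apply: the claim is a tort claim, not a contract claim. Satisfied.
  (b) The claim is a tort claim, not a contract claim — that alternative is enough. Satisfied.
  (c) The plaintiff resides in Tarford, which is not Kelport, so this disjunct is met. And the carve-out is inapplicable — the claim is a tort claim, not a consumer claim. Met.
  (d) The amount in controversy is $126,500, within the USD 500,000 ceiling, which satisfies one of the alternatives. Condition met.
  (e) The corporate defendant(s) are organised in Tarford, not Kelport. But the amount in controversy is 126,500 dollars, which meets the USD 121,000 floor, and the 'unless' clause therefore excuses the requirement. Met.
  → All conditions met; jurisdiction exists.
The Circuit Court of Harken:
  (a) The amount in controversy is 126,500 dollars, which meets the 10,000 dollars floor, so one alternative holds. Met.
  (b) The plaintiff resides in Tarford, not Harken; the claim does not concern real property — no alternative holds. But the amount in controversy is 126,500 dollars, which meets the $100,000 floor, and the 'unless' clause therefore excuses the requirement. Condition met.
  (c) No defendant resides in Harken (they reside in Rhomere, Kelport). Not satisfied.
  (d) The plaintiff resides in Tarford, which is not Harken — that alternative is enough. The exception is not triggered, since the claim is a tort claim, not a property claim. Met.
  → No jurisdiction.
Courts with jurisdiction: the Kelport Court of Common Pleas — 1 in total.

1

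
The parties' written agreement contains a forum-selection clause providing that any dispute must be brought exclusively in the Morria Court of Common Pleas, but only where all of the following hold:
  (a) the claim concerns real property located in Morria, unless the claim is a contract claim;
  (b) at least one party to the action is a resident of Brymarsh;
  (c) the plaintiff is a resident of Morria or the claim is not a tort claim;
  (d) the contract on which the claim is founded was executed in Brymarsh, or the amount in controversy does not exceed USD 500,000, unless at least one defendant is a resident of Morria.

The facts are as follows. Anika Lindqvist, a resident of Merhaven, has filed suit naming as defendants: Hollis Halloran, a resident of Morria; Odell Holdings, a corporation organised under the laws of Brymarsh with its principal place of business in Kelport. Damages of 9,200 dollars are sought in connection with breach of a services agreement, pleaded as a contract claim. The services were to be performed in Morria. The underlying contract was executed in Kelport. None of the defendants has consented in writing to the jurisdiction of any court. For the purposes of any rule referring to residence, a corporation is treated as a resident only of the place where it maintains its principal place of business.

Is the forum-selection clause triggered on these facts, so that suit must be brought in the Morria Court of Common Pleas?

No

The Morria Court of Common Pleas:
  (a) The claim does not concern real property. However, the claim is a contract claim, so the 'unless' proviso supplies this condition. Satisfied.
  (b) No party resides in Brymarsh. Condition not met.
  (c) The claim is a contract claim, not a tort claim, which satisfies one of the alternatives. Satisfied.
  (d) The amount in controversy is $9,200, within the USD 500,000 ceiling, so one alternative holds. Satisfied.
  → Forum clause is not triggered.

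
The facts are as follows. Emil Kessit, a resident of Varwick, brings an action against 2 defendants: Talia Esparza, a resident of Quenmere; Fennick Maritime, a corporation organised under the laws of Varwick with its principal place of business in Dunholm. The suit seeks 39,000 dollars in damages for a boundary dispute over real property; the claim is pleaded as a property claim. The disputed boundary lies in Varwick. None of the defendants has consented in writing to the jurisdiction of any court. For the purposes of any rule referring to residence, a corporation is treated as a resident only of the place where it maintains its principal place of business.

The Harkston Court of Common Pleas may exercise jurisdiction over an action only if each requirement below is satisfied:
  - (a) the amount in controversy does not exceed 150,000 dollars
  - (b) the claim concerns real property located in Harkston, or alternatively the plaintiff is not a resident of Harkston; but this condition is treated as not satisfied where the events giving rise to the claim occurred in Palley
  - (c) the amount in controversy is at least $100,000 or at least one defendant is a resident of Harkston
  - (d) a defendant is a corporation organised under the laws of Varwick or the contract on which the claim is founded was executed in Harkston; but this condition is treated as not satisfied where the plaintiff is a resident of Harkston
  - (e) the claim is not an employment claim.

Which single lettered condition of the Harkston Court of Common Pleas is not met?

The Harkston Court of Common Pleas:
  (a) The amount in controversy is 39,000 dollars, within the USD 150,000 ceiling. Met.
  (b) The plaintiff resides in Varwick, which is not Harkston, so one alternative holds. The exception is not triggered, since the operative events occurred in Varwick, not Palley. Satisfied.
  (c) The amount in controversy is 39,000 dollars, below the 100,000 dollars floor; no defendant resides in Harkston (they reside in Quenmere, Dunholm) — none of the alternatives is met. Condition not met.
  (d) Fennick Maritime is organised under the laws of Varwick — that alternative is enough. The exception is not triggered, since the plaintiff resides in Varwick, not Harkston. Condition met.
  (e) The claim is a property claim, not an employment claim. Condition met.
Only condition (c) fails.

(c)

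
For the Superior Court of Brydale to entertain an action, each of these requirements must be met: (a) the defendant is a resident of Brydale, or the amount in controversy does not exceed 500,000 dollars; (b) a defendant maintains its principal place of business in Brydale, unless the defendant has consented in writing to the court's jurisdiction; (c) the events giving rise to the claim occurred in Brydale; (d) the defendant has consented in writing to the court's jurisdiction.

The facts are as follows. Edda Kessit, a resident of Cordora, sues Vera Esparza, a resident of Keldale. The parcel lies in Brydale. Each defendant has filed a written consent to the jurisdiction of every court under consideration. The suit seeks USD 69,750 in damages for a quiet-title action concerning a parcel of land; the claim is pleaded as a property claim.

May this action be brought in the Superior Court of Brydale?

The Superior Court of Brydale:
  (a) The amount in controversy is 69,750 dollars, within the 500,000 dollars ceiling, which satisfies one of the alternatives. Condition met.
  (b) No defendant is a corporation. The proviso rescues it, though: every defendant has filed written consent. Condition met.
  (c) The operative events occurred in Brydale. Met.
  (d) Every defendant has filed written consent. Satisfied.
  → Every requirement is satisfied — jurisdiction.

Yes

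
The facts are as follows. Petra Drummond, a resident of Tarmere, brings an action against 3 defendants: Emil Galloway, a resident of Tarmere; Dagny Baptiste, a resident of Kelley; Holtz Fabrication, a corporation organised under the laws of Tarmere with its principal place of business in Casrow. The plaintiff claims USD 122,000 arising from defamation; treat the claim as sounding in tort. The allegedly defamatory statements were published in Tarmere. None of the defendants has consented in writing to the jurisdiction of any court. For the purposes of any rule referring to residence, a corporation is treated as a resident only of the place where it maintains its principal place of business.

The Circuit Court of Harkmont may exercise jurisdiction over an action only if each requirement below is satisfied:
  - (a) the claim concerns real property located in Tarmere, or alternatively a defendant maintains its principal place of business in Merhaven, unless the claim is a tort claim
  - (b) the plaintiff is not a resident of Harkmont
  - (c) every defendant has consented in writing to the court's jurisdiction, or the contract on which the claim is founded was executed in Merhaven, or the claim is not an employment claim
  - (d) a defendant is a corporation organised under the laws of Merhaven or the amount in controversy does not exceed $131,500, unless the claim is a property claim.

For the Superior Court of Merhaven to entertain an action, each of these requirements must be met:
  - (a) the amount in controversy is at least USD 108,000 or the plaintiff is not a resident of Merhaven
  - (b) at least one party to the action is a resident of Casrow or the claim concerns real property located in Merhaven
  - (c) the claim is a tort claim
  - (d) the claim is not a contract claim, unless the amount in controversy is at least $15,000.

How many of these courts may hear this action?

2

The Circuit Court of Harkmont:
  (a) The claim does not concern real property; the corporate defendant(s) have their principal place of business in Casrow, not Merhaven — no alternative holds. The proviso rescues it, though: the claim is a tort claim. Satisfied.
  (b) The plaintiff resides in Tarmere, which is not Harkmont. Satisfied.
  (c) The claim is a tort claim, not an employment claim, which satisfies one of the alternatives. Satisfied.
  (d) The amount in controversy is USD 122,000, within the $131,500 ceiling, which satisfies one of the alternatives. Satisfied.
  → Jurisdiction lies.
The Superior Court of Merhaven:
  (a) The amount in controversy is 122,000 dollars, which meets the $108,000 floor — that alternative is enough. Satisfied.
  (b) Holtz Fabrication resides in Casrow — that alternative is enough. Condition met.
  (c) The claim is a tort claim. Met.
  (d) The claim is a tort claim, not a contract claim. Condition met.
  → The court has jurisdiction.
Courts with jurisdiction: the Circuit Court of Harkmont, the Superior Court of Merhaven — 2 in total.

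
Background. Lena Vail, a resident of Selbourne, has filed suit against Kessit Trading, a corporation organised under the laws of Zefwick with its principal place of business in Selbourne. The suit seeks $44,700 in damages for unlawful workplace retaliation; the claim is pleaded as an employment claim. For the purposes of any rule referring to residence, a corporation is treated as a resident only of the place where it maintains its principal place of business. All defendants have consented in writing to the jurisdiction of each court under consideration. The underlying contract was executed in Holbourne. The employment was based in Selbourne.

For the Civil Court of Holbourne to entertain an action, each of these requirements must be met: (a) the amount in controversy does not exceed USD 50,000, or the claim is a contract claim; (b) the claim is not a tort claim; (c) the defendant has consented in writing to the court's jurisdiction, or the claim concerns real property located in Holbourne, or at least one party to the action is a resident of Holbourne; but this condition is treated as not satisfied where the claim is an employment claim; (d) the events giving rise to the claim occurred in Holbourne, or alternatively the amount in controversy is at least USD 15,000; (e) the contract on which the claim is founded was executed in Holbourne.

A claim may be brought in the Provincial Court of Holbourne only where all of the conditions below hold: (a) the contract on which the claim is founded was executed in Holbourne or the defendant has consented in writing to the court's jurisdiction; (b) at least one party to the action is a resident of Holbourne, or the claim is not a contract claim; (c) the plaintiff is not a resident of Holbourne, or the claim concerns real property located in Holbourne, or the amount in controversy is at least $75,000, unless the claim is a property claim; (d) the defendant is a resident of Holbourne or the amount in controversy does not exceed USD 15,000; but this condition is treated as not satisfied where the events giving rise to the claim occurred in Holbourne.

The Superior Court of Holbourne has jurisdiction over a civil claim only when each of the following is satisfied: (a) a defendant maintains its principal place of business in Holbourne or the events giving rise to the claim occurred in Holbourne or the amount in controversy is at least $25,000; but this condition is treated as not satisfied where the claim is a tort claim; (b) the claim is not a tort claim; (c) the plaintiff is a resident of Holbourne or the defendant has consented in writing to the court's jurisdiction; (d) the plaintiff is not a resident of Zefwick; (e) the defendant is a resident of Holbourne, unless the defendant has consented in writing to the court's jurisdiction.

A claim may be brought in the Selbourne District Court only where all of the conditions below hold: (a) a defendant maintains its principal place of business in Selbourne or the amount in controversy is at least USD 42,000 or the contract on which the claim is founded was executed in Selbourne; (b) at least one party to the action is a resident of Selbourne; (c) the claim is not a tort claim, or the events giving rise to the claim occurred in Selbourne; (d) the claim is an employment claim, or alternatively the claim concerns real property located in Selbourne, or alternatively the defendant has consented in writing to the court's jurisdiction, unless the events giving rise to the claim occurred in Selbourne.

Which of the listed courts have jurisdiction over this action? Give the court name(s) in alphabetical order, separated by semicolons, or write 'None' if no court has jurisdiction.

the Selbourne District Court; the Superior Court of Holbourne

The Civil Court of Holbourne:
  (a) The amount in controversy is USD 44,700, within the 50,000 dollars ceiling — that alternative is enough. Satisfied.
  (b) The claim is an employment claim, not a tort claim. Condition met.
  (c) Every defendant has filed written consent — that alternative is enough. But the claim is an employment claim, triggering the carve-out and defeating this condition. Condition not met.
  (d) The amount in controversy is 44,700 dollars, which meets the USD 15,000 floor, which satisfies one of the alternatives. Satisfied.
  (e) The contract was executed in Holbourne. Condition met.
  → No jurisdiction.
The Provincial Court of Holbourne:
  (a) The contract was executed in Holbourne, which satisfies one of the alternatives. Condition met.
  (b) The claim is an employment claim, not a contract claim, which satisfies one of the alternatives. Condition met.
  (c) The plaintiff resides in Selbourne, which is not Holbourne, which satisfies one of the alternatives. Condition met.
  (d) The defendant resides in Selbourne, not Holbourne; the amount in controversy is $44,700, above the $15,000 ceiling — none of the alternatives is met. Condition not met.
  → The court lacks jurisdiction.
The Superior Court of Holbourne:
  (a) The amount in controversy is 44,700 dollars, which meets the USD 25,000 floor — that alternative is enough. The carve-out does not apply: the claim is an employment claim, not a tort claim. Satisfied.
  (b) The claim is an employment claim, not a tort claim. Condition met.
  (c) Every defendant has filed written consent, which satisfies one of the alternatives. Condition met.
  (d) The plaintiff resides in Selbourne, which is not Zefwick. Condition met.
  (e) The defendant resides in Selbourne, not Holbourne. However, every defendant has filed written consent, so the 'unless' proviso supplies this condition. Met.
  → Every requirement is satisfied — jurisdiction.
The Selbourne District Court:
  (a) Kessit Trading has its principal place of business in Selbourne, so this disjunct is met. Met.
  (b) Lena Vail resides in Selbourne. Met.
  (c) The claim is an employment claim, not a tort claim, so this disjunct is met. Condition met.
  (d) The claim is an employment claim, which satisfies one of the alternatives. Satisfied.
  → All conditions met; jurisdiction exists.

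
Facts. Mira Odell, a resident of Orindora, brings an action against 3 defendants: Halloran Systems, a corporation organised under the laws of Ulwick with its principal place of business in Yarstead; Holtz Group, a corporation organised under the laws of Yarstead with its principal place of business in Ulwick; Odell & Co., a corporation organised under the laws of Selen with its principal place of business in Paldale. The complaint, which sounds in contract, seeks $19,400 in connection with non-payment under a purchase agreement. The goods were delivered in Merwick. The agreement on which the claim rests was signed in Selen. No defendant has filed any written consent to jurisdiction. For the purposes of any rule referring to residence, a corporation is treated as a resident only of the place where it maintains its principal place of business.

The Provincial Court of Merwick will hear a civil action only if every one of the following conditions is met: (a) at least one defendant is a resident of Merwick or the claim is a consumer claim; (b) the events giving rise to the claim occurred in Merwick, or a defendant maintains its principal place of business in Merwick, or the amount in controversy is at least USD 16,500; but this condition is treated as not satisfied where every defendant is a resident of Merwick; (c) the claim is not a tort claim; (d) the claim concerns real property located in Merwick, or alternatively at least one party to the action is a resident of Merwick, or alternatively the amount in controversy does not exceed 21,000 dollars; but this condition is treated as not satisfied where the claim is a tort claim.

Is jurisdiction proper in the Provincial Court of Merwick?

No

The Provincial Court of Merwick:
  (a) No defendant resides in Merwick (they reside in Yarstead, Ulwick, Paldale); the claim is a contract claim, not a consumer claim — every alternative fails. Condition not met.
  (b) The operative events occurred in Merwick, so one alternative holds. The exception is not triggered, since the defendants reside as follows — Halloran Systems in Yarstead, Holtz Group in Ulwick, Odell & Co. in Paldale — not all in Merwick. Met.
  (c) The claim is a contract claim, not a tort claim. Met.
  (d) The amount in controversy is 19,400 dollars, within the $21,000 ceiling — that alternative is enough. The carve-out does not apply: the claim is a contract claim, not a tort claim. Condition met.
  → Not every requirement is met — no jurisdiction.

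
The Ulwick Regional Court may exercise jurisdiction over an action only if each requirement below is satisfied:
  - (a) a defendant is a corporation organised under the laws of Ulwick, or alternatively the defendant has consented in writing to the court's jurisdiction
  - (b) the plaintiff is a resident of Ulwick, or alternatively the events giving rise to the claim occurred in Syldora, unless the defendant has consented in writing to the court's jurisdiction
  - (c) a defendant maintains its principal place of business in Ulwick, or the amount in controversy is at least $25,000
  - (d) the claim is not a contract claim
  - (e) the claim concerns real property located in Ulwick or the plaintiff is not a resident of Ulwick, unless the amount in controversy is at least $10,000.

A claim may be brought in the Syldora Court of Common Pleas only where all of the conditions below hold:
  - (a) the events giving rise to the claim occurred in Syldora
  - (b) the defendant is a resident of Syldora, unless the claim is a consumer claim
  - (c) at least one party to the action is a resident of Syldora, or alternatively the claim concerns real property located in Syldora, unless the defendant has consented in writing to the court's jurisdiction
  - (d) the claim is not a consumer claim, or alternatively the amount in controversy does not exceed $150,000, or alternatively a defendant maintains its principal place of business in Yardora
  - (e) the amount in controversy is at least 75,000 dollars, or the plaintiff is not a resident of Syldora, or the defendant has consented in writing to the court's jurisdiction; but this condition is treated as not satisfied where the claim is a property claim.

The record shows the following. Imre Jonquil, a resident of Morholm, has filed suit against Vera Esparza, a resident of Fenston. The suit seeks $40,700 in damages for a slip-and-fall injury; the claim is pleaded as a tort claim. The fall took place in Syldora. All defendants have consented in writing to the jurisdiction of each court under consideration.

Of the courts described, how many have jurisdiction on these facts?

1

The Ulwick Regional Court:
  (a) Every defendant has filed written consent, so one alternative holds. Condition met.
  (b) The operative events occurred in Syldora, which satisfies one of the alternatives. Condition met.
  (c) The amount in controversy is 40,700 dollars, which meets the 25,000 dollars floor — that alternative is enough. Satisfied.
  (d) The claim is a tort claim, not a contract claim. Satisfied.
  (e) The plaintiff resides in Morholm, which is not Ulwick, which satisfies one of the alternatives. Met.
  → All conditions met; jurisdiction exists.
The Syldora Court of Common Pleas:
  (a) The operative events occurred in Syldora. Met.
  (b) The defendant resides in Fenston, not Syldora. And the claim is a tort claim, not a consumer claim, so the proviso does not save it. Not met.
  (c) No party resides in Syldora; the claim does not concern real property — none of the alternatives is met. However, every defendant has filed written consent, so the 'unless' proviso supplies this condition. Condition met.
  (d) The claim is a tort claim, not a consumer claim, which satisfies one of the alternatives. Met.
  (e) The plaintiff resides in Morholm, which is not Syldora — that alternative is enough. The exception is not triggered, since the claim is a tort claim, not a property claim. Met.
  → Not every requirement is met — no jurisdiction.
Courts with jurisdiction: the Ulwick Regional Court — 1 in total.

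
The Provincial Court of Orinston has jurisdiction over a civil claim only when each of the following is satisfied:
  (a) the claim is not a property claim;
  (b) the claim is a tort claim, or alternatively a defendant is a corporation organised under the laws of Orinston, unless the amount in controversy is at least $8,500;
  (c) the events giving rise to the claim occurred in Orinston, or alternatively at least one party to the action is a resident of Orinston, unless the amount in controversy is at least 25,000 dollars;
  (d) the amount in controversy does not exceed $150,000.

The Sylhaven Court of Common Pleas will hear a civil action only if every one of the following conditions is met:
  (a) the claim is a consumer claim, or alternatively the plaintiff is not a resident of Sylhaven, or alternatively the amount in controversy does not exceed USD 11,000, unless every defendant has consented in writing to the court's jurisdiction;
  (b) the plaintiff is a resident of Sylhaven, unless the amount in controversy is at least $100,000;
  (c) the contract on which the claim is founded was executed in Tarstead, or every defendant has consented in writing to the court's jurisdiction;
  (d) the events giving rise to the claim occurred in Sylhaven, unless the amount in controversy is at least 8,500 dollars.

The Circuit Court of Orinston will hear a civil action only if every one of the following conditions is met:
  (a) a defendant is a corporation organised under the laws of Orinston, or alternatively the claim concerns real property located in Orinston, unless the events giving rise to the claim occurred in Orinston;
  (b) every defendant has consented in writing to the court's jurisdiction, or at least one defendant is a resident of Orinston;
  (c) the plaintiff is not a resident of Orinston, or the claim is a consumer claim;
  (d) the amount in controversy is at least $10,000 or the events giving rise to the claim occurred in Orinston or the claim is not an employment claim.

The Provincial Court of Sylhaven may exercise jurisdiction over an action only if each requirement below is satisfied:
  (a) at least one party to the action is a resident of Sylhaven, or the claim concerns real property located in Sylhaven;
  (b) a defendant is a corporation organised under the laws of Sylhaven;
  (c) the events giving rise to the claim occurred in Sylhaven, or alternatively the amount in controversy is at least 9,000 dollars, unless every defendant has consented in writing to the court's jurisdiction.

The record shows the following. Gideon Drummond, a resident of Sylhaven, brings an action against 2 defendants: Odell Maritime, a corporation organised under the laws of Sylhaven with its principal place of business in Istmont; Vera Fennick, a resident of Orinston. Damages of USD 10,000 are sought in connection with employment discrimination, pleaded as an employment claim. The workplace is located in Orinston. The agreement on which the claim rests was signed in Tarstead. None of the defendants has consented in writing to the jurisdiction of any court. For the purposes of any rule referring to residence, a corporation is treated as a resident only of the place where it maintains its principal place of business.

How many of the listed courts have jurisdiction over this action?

The Provincial Court of Orinston:
  (a) The claim is an employment claim, not a property claim. Condition met.
  (b) The claim is an employment claim, not a tort claim; the corporate defendant(s) are organised in Sylhaven, not Orinston — every alternative fails. But the amount in controversy is USD 10,000, which meets the 8,500 dollars floor, and the 'unless' clause therefore excuses the requirement. Satisfied.
  (c) The operative events occurred in Orinston, which satisfies one of the alternatives. Condition met.
  (d) The amount in controversy is USD 10,000, within the 150,000 dollars ceiling. Satisfied.
  → Every requirement is satisfied — jurisdiction.
The Sylhaven Court of Common Pleas:
  (a) The amount in controversy is $10,000, within the 11,000 dollars ceiling — that alternative is enough. Met.
  (b) The plaintiff resides in Sylhaven. Met.
  (c) The contract was executed in Tarstead, so this disjunct is met. Satisfied.
  (d) The operative events occurred in Orinston, not Sylhaven. However, the amount in controversy is USD 10,000, which meets the USD 8,500 floor, so the 'unless' proviso supplies this condition. Satisfied.
  → Jurisdiction lies.
The Circuit Court of Orinston:
  (a) The corporate defendant(s) are organised in Sylhaven, not Orinston; the claim does not concern real property — no alternative holds. But the operative events occurred in Orinston, and the 'unless' clause therefore excuses the requirement. Met.
  (b) Vera Fennick resides in Orinston, so this disjunct is met. Condition met.
  (c) The plaintiff resides in Sylhaven, which is not Orinston — that alternative is enough. Satisfied.
  (d) The amount in controversy is 10,000 dollars, which meets the $10,000 floor, so this disjunct is met. Condition met.
  → Jurisdiction lies.
The Provincial Court of Sylhaven:
  (a) Gideon Drummond resides in Sylhaven — that alternative is enough. Condition met.
  (b) Odell Maritime is organised under the laws of Sylhaven. Condition met.
  (c) The amount in controversy is $10,000, which meets the $9,000 floor, so this disjunct is met. Met.
  → Jurisdiction lies.
Courts with jurisdiction: the Provincial Court of Orinston, the Sylhaven Court of Common Pleas, the Circuit Court of Orinston, the Provincial Court of Sylhaven — 4 in total.

4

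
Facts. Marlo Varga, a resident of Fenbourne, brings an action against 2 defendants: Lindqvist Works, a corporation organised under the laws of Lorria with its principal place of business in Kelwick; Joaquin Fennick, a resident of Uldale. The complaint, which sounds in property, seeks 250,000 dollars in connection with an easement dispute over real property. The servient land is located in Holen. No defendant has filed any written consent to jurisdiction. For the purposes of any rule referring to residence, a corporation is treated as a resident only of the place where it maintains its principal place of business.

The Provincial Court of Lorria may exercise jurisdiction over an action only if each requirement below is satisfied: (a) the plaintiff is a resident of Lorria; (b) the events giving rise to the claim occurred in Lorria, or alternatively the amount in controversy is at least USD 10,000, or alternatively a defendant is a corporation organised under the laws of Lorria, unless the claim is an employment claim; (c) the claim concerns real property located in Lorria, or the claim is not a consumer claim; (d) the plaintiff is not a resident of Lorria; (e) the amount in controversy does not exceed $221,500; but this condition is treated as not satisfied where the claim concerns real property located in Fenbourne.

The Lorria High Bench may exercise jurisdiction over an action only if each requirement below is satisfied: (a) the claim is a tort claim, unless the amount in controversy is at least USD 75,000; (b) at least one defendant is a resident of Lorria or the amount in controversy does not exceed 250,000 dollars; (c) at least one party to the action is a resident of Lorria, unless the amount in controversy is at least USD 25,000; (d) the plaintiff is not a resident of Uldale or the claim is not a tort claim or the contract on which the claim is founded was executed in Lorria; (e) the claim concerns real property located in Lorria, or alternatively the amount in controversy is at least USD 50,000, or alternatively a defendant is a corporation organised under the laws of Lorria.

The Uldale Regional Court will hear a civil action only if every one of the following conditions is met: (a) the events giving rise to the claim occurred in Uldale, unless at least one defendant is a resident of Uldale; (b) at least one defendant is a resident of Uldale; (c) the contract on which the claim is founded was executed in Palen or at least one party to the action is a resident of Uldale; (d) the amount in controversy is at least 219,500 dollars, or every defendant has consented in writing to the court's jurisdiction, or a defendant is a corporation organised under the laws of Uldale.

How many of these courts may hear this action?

The Provincial Court of Lorria:
  (a) The plaintiff resides in Fenbourne, not Lorria. Condition not met.
  (b) The amount in controversy is 250,000 dollars, which meets the 10,000 dollars floor, so this disjunct is met. Satisfied.
  (c) The claim is a property claim, not a consumer claim, so this disjunct is met. Met.
  (d) The plaintiff resides in Fenbourne, which is not Lorria. Met.
  (e) The amount in controversy is $250,000, above the USD 221,500 ceiling. Fails.
  → Not every requirement is met — no jurisdiction.
The Lorria High Bench:
  (a) The claim is a property claim, not a tort claim. The proviso rescues it, though: the amount in controversy is $250,000, which meets the $75,000 floor. Satisfied.
  (b) The amount in controversy is $250,000, within the $250,000 ceiling, so one alternative holds. Condition met.
  (c) No party resides in Lorria. However, the amount in controversy is USD 250,000, which meets the USD 25,000 floor, so the 'unless' proviso supplies this condition. Satisfied.
  (d) The plaintiff resides in Fenbourne, which is not Uldale — that alternative is enough. Satisfied.
  (e) The amount in controversy is $250,000, which meets the $50,000 floor, so one alternative holds. Satisfied.
  → Jurisdiction lies.
The Uldale Regional Court:
  (a) The operative events occurred in Holen, not Uldale. The proviso rescues it, though: Joaquin Fennick resides in Uldale. Condition met.
  (b) Joaquin Fennick resides in Uldale. Condition met.
  (c) Joaquin Fennick resides in Uldale, so one alternative holds. Met.
  (d) The amount in controversy is $250,000, which meets the USD 219,500 floor, which satisfies one of the alternatives. Met.
  → The court has jurisdiction.
Courts with jurisdiction: the Lorria High Bench, the Uldale Regional Court — 2 in total.

2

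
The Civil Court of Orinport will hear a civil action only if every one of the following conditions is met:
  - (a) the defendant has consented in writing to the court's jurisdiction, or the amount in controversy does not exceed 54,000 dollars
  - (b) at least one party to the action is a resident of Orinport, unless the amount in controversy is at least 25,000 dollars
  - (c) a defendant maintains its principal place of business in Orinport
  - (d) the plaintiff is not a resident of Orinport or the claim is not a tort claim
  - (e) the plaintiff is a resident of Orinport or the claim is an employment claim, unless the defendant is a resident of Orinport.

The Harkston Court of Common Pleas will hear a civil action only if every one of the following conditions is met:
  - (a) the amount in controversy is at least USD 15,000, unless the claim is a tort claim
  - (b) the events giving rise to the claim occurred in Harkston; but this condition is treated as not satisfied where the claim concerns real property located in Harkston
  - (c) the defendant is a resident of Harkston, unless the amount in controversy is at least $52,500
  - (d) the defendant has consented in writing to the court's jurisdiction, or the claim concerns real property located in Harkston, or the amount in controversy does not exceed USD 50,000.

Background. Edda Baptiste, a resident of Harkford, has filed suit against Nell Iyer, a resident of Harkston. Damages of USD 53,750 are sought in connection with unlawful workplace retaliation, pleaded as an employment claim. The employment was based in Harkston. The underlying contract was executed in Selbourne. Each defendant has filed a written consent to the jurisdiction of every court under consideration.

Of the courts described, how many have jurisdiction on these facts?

1

The Civil Court of Orinport:
  (a) Every defendant has filed written consent, so this disjunct is met. Condition met.
  (b) No party resides in Orinport. However, the amount in controversy is 53,750 dollars, which meets the USD 25,000 floor, so the 'unless' proviso supplies this condition. Met.
  (c) No defendant is a corporation. Not satisfied.
  (d) The plaintiff resides in Harkford, which is not Orinport — that alternative is enough. Condition met.
  (e) The claim is an employment claim — that alternative is enough. Met.
  → At least one condition fails; no jurisdiction.
The Harkston Court of Common Pleas:
  (a) The amount in controversy is $53,750, which meets the USD 15,000 floor. Met.
  (b) The operative events occurred in Harkston. The carve-out does not apply: the claim does not concern real property. Satisfied.
  (c) The defendant resides in Harkston. Satisfied.
  (d) Every defendant has filed written consent, so one alternative holds. Condition met.
  → Every requirement is satisfied — jurisdiction.
Courts with jurisdiction: the Harkston Court of Common Pleas — 1 in total.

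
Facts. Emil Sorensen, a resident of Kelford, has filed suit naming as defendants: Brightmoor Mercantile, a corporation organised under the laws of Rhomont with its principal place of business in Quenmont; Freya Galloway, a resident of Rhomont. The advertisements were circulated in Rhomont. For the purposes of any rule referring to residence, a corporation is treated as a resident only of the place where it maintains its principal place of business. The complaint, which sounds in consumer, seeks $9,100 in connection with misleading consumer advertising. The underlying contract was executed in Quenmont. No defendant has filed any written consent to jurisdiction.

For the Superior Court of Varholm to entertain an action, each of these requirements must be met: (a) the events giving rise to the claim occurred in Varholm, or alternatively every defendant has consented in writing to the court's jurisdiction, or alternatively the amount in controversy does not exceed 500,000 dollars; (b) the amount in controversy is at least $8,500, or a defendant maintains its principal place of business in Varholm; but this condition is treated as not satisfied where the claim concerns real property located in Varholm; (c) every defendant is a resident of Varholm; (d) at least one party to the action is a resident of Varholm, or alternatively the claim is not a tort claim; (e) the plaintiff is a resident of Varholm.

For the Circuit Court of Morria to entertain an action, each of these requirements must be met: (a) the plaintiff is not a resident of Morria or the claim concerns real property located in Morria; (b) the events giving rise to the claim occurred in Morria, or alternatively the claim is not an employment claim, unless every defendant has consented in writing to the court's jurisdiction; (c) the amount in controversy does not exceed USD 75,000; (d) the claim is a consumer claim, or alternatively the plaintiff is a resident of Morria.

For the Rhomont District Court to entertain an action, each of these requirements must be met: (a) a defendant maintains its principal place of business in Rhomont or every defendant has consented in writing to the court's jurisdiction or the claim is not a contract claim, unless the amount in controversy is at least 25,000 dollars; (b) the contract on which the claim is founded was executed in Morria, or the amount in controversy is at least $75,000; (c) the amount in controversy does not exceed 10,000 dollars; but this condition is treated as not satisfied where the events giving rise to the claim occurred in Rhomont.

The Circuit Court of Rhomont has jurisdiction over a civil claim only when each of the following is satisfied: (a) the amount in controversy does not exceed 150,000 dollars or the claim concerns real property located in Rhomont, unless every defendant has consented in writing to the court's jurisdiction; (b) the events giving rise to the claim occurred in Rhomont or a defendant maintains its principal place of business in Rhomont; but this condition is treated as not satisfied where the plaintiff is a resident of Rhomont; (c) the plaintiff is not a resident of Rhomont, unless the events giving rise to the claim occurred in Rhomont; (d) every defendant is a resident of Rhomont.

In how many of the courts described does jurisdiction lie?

The Superior Court of Varholm:
  (a) The amount in controversy is $9,100, within the USD 500,000 ceiling, so one alternative holds. Met.
  (b) The amount in controversy is $9,100, which meets the 8,500 dollars floor — that alternative is enough. The exception is not triggered, since the claim does not concern real property. Condition met.
  (c) The defendants reside as follows — Brightmoor Mercantile in Quenmont, Freya Galloway in Rhomont — not all in Varholm. Condition not met.
  (d) The claim is a consumer claim, not a tort claim, so one alternative holds. Condition met.
  (e) The plaintiff resides in Kelford, not Varholm. Not satisfied.
  → At least one condition fails; no jurisdiction.
The Circuit Court of Morria:
  (a) The plaintiff resides in Kelford, which is not Morria — that alternative is enough. Met.
  (b) The claim is a consumer claim, not an employment claim, so this disjunct is met. Satisfied.
  (c) The amount in controversy is 9,100 dollars, within the USD 75,000 ceiling. Condition met.
  (d) The claim is a consumer claim, which satisfies one of the alternatives. Met.
  → Every requirement is satisfied — jurisdiction.
The Rhomont District Court:
  (a) The claim is a consumer claim, not a contract claim, so this disjunct is met. Condition met.
  (b) The contract was executed in Quenmont, not Morria; the amount in controversy is 9,100 dollars, below the $75,000 floor — every alternative fails. Fails.
  (c) The amount in controversy is $9,100, within the 10,000 dollars ceiling. But the carve-out bites: the operative events occurred in Rhomont. Fails.
  → No jurisdiction.
The Circuit Court of Rhomont:
  (a) The amount in controversy is $9,100, within the 150,000 dollars ceiling, which satisfies one of the alternatives. Met.
  (b) The operative events occurred in Rhomont — that alternative is enough. The exception is not triggered, since the plaintiff resides in Kelford, not Rhomont. Condition met.
  (c) The plaintiff resides in Kelford, which is not Rhomont. Met.
  (d) The defendants reside as follows — Brightmoor Mercantile in Quenmont, Freya Galloway in Rhomont — not all in Rhomont. Fails.
  → At least one condition fails; no jurisdiction.
Courts with jurisdiction: the Circuit Court of Morria — 1 in total.

1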